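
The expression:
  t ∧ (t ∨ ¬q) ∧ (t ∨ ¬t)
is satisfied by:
  {t: True}


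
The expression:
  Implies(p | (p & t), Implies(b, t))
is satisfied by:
  {t: True, p: False, b: False}
  {p: False, b: False, t: False}
  {b: True, t: True, p: False}
  {b: True, p: False, t: False}
  {t: True, p: True, b: False}
  {p: True, t: False, b: False}
  {b: True, p: True, t: True}


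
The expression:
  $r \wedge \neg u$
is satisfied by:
  {r: True, u: False}


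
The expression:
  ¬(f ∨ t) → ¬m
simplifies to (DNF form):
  f ∨ t ∨ ¬m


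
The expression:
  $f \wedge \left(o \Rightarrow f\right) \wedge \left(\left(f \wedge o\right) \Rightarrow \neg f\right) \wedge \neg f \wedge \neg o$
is never true.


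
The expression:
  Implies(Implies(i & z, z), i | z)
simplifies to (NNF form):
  i | z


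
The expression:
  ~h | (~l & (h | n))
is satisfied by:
  {l: False, h: False}
  {h: True, l: False}
  {l: True, h: False}


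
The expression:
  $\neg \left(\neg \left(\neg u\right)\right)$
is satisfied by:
  {u: False}


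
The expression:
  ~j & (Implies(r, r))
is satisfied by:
  {j: False}


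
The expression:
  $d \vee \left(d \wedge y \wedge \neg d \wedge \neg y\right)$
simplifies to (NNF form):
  $d$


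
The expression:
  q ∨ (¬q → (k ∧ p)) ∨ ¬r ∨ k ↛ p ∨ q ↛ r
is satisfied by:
  {k: True, q: True, r: False}
  {k: True, q: False, r: False}
  {q: True, k: False, r: False}
  {k: False, q: False, r: False}
  {r: True, k: True, q: True}
  {r: True, k: True, q: False}
  {r: True, q: True, k: False}


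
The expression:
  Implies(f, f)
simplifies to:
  True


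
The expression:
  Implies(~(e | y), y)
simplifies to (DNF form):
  e | y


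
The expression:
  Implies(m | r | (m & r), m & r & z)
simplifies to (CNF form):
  (m | ~r) & (r | ~m) & (z | ~r)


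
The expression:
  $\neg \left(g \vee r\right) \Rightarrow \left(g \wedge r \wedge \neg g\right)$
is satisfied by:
  {r: True, g: True}
  {r: True, g: False}
  {g: True, r: False}


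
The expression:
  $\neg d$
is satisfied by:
  {d: False}


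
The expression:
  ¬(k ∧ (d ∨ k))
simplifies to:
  ¬k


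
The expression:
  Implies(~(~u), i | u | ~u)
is always true.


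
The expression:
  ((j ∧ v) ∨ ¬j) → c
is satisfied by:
  {c: True, j: True, v: False}
  {c: True, j: False, v: False}
  {c: True, v: True, j: True}
  {c: True, v: True, j: False}
  {j: True, v: False, c: False}


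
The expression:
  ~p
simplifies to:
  ~p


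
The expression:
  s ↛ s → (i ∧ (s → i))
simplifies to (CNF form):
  True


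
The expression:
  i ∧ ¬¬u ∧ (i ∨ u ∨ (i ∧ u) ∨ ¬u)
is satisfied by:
  {i: True, u: True}


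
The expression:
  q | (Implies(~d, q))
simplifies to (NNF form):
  d | q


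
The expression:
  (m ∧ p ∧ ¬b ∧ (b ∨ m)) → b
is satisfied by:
  {b: True, p: False, m: False}
  {p: False, m: False, b: False}
  {b: True, m: True, p: False}
  {m: True, p: False, b: False}
  {b: True, p: True, m: False}
  {p: True, b: False, m: False}
  {b: True, m: True, p: True}


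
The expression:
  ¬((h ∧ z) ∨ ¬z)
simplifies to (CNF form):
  z ∧ ¬h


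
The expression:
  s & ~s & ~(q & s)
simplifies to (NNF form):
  False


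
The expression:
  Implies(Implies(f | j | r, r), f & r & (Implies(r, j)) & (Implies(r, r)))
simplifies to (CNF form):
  (f | j) & (f | ~r) & (j | ~r) & (f | j | ~r)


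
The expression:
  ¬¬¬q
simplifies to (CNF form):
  ¬q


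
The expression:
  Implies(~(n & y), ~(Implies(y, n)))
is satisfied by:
  {y: True}


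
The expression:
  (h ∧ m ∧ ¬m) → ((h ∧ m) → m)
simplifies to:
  True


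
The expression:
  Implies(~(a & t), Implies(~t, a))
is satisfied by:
  {a: True, t: True}
  {a: True, t: False}
  {t: True, a: False}


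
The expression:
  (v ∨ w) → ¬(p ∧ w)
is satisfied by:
  {p: False, w: False}
  {w: True, p: False}
  {p: True, w: False}


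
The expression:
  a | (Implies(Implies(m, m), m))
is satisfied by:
  {a: True, m: True}
  {a: True, m: False}
  {m: True, a: False}


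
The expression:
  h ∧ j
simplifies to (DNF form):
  h ∧ j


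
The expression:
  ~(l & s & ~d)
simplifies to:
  d | ~l | ~s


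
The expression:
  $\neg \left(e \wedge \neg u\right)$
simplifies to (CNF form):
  $u \vee \neg e$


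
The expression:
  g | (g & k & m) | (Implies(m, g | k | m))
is always true.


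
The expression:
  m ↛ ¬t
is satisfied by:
  {t: True, m: True}


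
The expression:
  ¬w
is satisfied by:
  {w: False}


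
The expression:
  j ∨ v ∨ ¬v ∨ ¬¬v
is always true.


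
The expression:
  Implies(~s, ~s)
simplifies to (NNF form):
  True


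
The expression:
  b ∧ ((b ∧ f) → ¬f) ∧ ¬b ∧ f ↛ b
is never true.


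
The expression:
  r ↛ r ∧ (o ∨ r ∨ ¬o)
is never true.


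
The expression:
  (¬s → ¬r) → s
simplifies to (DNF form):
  r ∨ s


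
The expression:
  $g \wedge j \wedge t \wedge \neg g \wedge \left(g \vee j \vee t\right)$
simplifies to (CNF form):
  $\text{False}$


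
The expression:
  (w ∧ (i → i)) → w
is always true.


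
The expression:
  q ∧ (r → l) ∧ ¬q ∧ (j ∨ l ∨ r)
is never true.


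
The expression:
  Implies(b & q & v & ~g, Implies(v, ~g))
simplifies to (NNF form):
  True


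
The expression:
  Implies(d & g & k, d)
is always true.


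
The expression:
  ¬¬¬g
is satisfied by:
  {g: False}


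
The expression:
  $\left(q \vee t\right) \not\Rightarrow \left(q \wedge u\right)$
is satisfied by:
  {t: True, u: False, q: False}
  {q: True, t: True, u: False}
  {q: True, t: False, u: False}
  {u: True, t: True, q: False}


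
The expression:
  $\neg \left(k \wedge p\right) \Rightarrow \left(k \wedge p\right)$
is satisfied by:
  {p: True, k: True}


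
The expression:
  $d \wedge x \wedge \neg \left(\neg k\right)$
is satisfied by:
  {d: True, x: True, k: True}


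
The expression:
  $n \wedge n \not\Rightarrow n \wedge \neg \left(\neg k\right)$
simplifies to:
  $\text{False}$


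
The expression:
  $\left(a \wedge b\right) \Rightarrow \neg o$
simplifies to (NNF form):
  $\neg a \vee \neg b \vee \neg o$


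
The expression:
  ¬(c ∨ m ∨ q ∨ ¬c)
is never true.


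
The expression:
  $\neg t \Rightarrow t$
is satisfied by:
  {t: True}


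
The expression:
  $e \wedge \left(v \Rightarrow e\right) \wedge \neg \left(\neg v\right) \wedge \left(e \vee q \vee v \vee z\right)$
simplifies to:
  $e \wedge v$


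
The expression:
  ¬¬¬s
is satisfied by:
  {s: False}


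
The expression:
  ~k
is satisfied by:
  {k: False}


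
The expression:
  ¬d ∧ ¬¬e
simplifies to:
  e ∧ ¬d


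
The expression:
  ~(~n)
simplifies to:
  n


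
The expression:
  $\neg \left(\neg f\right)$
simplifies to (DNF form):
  $f$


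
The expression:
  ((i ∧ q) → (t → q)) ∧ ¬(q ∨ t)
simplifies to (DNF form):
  ¬q ∧ ¬t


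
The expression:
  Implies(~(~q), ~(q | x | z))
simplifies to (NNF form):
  ~q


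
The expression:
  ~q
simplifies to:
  ~q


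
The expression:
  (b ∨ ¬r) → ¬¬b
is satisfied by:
  {r: True, b: True}
  {r: True, b: False}
  {b: True, r: False}


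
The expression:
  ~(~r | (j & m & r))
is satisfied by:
  {r: True, m: False, j: False}
  {r: True, j: True, m: False}
  {r: True, m: True, j: False}


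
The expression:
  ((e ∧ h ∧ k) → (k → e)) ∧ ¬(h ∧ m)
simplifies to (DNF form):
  ¬h ∨ ¬m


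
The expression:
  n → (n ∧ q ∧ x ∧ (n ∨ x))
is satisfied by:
  {q: True, x: True, n: False}
  {q: True, x: False, n: False}
  {x: True, q: False, n: False}
  {q: False, x: False, n: False}
  {n: True, q: True, x: True}


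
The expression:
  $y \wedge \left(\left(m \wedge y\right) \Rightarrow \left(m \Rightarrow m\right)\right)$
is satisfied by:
  {y: True}


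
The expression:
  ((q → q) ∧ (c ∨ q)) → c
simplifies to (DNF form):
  c ∨ ¬q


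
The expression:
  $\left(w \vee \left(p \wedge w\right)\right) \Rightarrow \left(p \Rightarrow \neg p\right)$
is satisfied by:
  {p: False, w: False}
  {w: True, p: False}
  {p: True, w: False}


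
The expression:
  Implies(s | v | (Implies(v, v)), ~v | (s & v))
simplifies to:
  s | ~v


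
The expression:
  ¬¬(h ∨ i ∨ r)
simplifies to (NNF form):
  h ∨ i ∨ r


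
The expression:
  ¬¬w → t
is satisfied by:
  {t: True, w: False}
  {w: False, t: False}
  {w: True, t: True}


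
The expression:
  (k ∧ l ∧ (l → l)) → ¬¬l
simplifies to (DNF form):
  True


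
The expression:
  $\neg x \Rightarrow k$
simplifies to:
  $k \vee x$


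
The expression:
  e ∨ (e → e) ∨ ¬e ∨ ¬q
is always true.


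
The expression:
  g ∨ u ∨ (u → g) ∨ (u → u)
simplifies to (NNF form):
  True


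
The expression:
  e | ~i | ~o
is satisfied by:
  {e: True, o: False, i: False}
  {o: False, i: False, e: False}
  {i: True, e: True, o: False}
  {i: True, o: False, e: False}
  {e: True, o: True, i: False}
  {o: True, e: False, i: False}
  {i: True, o: True, e: True}


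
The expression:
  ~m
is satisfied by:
  {m: False}


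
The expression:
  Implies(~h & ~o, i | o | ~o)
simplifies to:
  True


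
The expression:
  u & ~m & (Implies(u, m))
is never true.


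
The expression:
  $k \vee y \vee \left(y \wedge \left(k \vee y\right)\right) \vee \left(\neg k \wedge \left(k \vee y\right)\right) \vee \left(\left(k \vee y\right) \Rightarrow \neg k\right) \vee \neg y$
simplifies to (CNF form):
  $\text{True}$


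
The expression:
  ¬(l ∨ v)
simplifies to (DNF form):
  ¬l ∧ ¬v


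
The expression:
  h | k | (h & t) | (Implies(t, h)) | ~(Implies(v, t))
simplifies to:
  h | k | ~t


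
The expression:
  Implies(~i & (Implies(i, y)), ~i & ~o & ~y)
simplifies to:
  i | (~o & ~y)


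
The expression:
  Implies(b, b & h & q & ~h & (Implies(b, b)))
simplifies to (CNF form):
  ~b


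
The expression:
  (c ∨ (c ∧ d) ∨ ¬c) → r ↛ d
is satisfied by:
  {r: True, d: False}


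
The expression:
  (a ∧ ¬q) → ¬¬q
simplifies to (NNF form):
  q ∨ ¬a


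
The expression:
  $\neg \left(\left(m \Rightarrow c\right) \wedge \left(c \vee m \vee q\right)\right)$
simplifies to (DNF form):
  $\left(m \wedge \neg c\right) \vee \left(\neg c \wedge \neg q\right)$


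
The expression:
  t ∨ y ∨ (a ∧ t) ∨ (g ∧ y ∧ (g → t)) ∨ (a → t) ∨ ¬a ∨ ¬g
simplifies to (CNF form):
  t ∨ y ∨ ¬a ∨ ¬g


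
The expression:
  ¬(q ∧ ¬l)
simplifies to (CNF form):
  l ∨ ¬q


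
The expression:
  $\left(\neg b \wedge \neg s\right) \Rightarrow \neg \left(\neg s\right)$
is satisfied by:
  {b: True, s: True}
  {b: True, s: False}
  {s: True, b: False}


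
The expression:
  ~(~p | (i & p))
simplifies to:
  p & ~i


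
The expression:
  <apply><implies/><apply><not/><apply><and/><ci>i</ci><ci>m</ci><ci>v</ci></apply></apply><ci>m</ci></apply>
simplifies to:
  <ci>m</ci>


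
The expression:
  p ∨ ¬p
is always true.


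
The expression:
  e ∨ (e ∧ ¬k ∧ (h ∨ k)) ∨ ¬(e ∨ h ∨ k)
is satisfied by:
  {e: True, k: False, h: False}
  {e: True, h: True, k: False}
  {e: True, k: True, h: False}
  {e: True, h: True, k: True}
  {h: False, k: False, e: False}


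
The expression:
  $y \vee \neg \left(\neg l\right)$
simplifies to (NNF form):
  $l \vee y$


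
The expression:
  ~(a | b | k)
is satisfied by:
  {b: False, k: False, a: False}


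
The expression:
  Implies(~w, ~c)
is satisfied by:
  {w: True, c: False}
  {c: False, w: False}
  {c: True, w: True}


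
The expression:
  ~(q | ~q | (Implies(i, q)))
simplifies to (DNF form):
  False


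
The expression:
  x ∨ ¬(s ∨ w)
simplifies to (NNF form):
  x ∨ (¬s ∧ ¬w)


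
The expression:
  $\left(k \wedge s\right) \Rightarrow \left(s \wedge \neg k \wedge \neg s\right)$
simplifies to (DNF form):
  $\neg k \vee \neg s$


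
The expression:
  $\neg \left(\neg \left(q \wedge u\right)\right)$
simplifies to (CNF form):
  $q \wedge u$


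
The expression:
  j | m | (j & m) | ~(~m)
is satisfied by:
  {m: True, j: True}
  {m: True, j: False}
  {j: True, m: False}


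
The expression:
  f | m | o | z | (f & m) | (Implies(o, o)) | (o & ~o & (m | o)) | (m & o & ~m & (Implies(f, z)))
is always true.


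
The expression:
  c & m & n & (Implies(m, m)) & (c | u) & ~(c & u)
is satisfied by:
  {c: True, m: True, n: True, u: False}


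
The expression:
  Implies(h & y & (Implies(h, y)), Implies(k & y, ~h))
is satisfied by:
  {h: False, k: False, y: False}
  {y: True, h: False, k: False}
  {k: True, h: False, y: False}
  {y: True, k: True, h: False}
  {h: True, y: False, k: False}
  {y: True, h: True, k: False}
  {k: True, h: True, y: False}


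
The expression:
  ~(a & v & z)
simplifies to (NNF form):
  ~a | ~v | ~z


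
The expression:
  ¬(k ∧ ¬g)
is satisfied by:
  {g: True, k: False}
  {k: False, g: False}
  {k: True, g: True}


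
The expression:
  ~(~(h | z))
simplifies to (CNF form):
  h | z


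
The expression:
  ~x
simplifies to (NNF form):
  ~x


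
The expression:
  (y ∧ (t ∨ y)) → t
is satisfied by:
  {t: True, y: False}
  {y: False, t: False}
  {y: True, t: True}


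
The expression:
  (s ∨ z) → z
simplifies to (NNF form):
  z ∨ ¬s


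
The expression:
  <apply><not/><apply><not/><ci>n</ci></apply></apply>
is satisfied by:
  {n: True}


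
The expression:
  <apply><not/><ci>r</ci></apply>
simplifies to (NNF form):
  <apply><not/><ci>r</ci></apply>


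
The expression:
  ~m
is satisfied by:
  {m: False}


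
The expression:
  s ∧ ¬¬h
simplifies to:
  h ∧ s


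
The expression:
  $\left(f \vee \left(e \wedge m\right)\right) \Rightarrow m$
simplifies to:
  $m \vee \neg f$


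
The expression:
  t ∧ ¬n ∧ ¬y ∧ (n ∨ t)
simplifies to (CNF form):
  t ∧ ¬n ∧ ¬y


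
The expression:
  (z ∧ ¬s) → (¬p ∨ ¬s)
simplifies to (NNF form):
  True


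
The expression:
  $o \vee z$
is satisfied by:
  {o: True, z: True}
  {o: True, z: False}
  {z: True, o: False}


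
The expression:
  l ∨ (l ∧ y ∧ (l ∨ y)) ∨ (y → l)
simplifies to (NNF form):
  l ∨ ¬y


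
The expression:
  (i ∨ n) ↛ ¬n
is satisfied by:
  {n: True}


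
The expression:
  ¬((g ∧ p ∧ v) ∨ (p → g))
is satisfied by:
  {p: True, g: False}


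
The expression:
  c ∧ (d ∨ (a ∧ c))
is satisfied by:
  {a: True, d: True, c: True}
  {a: True, c: True, d: False}
  {d: True, c: True, a: False}


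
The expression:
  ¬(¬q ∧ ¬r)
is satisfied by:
  {r: True, q: True}
  {r: True, q: False}
  {q: True, r: False}


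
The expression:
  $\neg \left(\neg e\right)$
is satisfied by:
  {e: True}


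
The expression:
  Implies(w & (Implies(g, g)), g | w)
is always true.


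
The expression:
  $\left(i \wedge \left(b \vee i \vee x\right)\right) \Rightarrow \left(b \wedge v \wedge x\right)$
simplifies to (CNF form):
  $\left(b \vee \neg i\right) \wedge \left(v \vee \neg i\right) \wedge \left(x \vee \neg i\right)$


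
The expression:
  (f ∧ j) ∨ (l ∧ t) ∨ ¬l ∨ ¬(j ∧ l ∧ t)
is always true.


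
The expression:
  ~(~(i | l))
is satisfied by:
  {i: True, l: True}
  {i: True, l: False}
  {l: True, i: False}


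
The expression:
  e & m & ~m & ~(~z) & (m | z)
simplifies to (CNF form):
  False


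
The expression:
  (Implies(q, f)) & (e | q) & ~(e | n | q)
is never true.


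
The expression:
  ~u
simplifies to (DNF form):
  ~u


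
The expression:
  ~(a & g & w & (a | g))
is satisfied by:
  {w: False, a: False, g: False}
  {g: True, w: False, a: False}
  {a: True, w: False, g: False}
  {g: True, a: True, w: False}
  {w: True, g: False, a: False}
  {g: True, w: True, a: False}
  {a: True, w: True, g: False}


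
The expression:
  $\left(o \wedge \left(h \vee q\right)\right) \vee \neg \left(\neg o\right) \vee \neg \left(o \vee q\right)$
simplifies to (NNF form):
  $o \vee \neg q$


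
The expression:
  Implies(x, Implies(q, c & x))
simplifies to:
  c | ~q | ~x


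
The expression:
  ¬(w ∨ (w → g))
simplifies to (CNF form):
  False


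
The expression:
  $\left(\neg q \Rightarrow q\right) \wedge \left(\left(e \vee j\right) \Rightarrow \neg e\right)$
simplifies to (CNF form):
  $q \wedge \neg e$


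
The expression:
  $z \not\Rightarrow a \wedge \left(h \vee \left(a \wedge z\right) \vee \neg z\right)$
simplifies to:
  $h \wedge z \wedge \neg a$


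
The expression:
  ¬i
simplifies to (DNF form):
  ¬i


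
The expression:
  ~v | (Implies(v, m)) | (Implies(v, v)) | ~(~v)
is always true.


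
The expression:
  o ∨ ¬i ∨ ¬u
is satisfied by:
  {o: True, u: False, i: False}
  {u: False, i: False, o: False}
  {i: True, o: True, u: False}
  {i: True, u: False, o: False}
  {o: True, u: True, i: False}
  {u: True, o: False, i: False}
  {i: True, u: True, o: True}


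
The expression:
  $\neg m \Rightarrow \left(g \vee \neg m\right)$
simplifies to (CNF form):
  $\text{True}$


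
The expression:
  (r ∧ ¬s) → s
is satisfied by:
  {s: True, r: False}
  {r: False, s: False}
  {r: True, s: True}


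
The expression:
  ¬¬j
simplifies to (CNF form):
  j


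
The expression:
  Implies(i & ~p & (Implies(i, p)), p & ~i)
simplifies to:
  True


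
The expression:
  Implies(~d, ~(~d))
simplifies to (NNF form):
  d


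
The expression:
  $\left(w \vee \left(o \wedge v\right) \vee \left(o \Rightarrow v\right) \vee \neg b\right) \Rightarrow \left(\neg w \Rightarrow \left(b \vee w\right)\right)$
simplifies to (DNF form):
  $b \vee w$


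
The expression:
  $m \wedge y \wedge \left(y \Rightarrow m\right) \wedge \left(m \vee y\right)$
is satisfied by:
  {m: True, y: True}


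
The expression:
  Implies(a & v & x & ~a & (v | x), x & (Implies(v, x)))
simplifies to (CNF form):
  True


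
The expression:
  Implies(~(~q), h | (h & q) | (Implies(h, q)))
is always true.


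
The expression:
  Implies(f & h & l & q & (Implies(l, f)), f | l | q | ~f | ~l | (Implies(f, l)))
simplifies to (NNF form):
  True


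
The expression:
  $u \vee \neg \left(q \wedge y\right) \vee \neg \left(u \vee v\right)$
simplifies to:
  $u \vee \neg q \vee \neg v \vee \neg y$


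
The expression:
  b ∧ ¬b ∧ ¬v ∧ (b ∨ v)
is never true.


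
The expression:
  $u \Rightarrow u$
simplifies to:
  $\text{True}$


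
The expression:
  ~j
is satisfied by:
  {j: False}


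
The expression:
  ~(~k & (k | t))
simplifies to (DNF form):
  k | ~t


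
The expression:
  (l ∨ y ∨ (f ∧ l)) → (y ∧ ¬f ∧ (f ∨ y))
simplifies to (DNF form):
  (y ∧ ¬f) ∨ (¬l ∧ ¬y)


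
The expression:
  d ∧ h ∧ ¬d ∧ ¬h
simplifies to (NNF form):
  False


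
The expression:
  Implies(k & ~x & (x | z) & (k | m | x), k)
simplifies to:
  True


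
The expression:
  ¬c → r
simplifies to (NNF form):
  c ∨ r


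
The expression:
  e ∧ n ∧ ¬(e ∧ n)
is never true.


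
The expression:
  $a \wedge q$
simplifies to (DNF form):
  $a \wedge q$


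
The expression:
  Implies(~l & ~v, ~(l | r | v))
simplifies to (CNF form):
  l | v | ~r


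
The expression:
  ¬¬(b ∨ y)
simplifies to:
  b ∨ y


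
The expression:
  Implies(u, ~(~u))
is always true.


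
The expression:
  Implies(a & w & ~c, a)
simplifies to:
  True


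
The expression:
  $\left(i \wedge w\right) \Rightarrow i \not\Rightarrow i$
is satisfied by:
  {w: False, i: False}
  {i: True, w: False}
  {w: True, i: False}


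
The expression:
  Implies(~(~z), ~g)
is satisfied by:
  {g: False, z: False}
  {z: True, g: False}
  {g: True, z: False}


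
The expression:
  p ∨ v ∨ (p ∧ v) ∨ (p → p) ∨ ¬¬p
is always true.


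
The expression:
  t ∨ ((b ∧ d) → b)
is always true.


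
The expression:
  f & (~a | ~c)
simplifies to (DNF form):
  (f & ~a) | (f & ~c)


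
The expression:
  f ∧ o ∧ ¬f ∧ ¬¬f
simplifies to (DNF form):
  False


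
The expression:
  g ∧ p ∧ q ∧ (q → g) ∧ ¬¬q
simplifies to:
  g ∧ p ∧ q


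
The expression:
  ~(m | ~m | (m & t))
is never true.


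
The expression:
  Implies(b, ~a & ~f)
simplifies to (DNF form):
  ~b | (~a & ~f)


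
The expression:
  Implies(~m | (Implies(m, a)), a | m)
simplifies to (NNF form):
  a | m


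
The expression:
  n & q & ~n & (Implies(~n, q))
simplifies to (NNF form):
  False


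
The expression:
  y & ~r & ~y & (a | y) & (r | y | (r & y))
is never true.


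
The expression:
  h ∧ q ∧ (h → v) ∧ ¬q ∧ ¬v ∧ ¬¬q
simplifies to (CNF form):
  False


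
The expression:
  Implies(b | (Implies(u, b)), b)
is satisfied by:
  {b: True, u: True}
  {b: True, u: False}
  {u: True, b: False}


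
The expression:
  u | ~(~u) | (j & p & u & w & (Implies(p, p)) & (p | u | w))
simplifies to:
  u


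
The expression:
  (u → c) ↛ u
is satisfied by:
  {u: False}


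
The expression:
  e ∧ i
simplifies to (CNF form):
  e ∧ i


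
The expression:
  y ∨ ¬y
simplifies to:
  True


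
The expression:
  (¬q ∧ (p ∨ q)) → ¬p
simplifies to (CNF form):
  q ∨ ¬p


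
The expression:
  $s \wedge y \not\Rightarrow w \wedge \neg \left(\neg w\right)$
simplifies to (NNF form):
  $\text{False}$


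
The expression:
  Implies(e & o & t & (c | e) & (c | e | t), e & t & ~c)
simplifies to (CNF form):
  ~c | ~e | ~o | ~t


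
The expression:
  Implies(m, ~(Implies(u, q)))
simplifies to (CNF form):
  (u | ~m) & (~m | ~q)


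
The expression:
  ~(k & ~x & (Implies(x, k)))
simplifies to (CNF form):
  x | ~k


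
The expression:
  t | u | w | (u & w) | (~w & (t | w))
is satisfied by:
  {t: True, u: True, w: True}
  {t: True, u: True, w: False}
  {t: True, w: True, u: False}
  {t: True, w: False, u: False}
  {u: True, w: True, t: False}
  {u: True, w: False, t: False}
  {w: True, u: False, t: False}


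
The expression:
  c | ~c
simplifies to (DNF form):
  True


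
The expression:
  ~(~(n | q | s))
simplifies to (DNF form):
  n | q | s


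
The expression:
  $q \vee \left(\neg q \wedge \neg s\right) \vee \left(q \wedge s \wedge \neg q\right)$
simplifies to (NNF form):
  $q \vee \neg s$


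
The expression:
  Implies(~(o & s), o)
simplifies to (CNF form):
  o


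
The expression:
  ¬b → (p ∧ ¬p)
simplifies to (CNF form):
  b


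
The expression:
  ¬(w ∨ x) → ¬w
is always true.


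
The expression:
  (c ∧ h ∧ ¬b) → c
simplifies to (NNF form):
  True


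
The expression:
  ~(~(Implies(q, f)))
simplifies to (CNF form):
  f | ~q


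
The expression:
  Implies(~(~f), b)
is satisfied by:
  {b: True, f: False}
  {f: False, b: False}
  {f: True, b: True}


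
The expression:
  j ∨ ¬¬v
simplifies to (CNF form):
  j ∨ v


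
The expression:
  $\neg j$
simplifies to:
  $\neg j$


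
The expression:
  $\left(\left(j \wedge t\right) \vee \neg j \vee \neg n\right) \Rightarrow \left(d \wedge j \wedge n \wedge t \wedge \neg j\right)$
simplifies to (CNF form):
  $j \wedge n \wedge \neg t$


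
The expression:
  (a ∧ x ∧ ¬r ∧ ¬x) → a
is always true.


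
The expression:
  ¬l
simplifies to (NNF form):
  ¬l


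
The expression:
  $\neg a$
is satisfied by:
  {a: False}


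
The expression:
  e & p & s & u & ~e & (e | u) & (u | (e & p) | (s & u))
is never true.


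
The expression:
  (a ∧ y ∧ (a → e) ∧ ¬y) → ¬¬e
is always true.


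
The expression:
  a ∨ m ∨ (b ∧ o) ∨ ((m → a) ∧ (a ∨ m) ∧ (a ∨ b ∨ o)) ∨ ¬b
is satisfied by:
  {a: True, o: True, m: True, b: False}
  {a: True, o: True, m: False, b: False}
  {a: True, m: True, o: False, b: False}
  {a: True, m: False, o: False, b: False}
  {o: True, m: True, a: False, b: False}
  {o: True, a: False, m: False, b: False}
  {o: False, m: True, a: False, b: False}
  {o: False, a: False, m: False, b: False}
  {a: True, b: True, o: True, m: True}
  {a: True, b: True, o: True, m: False}
  {a: True, b: True, m: True, o: False}
  {a: True, b: True, m: False, o: False}
  {b: True, o: True, m: True, a: False}
  {b: True, o: True, m: False, a: False}
  {b: True, m: True, o: False, a: False}


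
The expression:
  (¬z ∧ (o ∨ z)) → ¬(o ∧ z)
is always true.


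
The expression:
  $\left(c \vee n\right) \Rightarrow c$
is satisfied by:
  {c: True, n: False}
  {n: False, c: False}
  {n: True, c: True}


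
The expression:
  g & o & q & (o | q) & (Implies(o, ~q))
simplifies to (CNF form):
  False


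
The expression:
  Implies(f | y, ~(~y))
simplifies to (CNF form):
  y | ~f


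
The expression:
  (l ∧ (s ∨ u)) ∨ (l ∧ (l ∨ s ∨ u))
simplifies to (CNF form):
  l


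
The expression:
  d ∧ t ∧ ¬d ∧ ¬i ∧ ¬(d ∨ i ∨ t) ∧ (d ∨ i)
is never true.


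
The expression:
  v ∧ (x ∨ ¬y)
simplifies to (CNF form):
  v ∧ (x ∨ ¬y)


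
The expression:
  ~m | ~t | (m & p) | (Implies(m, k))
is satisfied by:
  {p: True, k: True, m: False, t: False}
  {p: True, m: False, t: False, k: False}
  {k: True, m: False, t: False, p: False}
  {k: False, m: False, t: False, p: False}
  {p: True, t: True, k: True, m: False}
  {p: True, t: True, k: False, m: False}
  {t: True, k: True, p: False, m: False}
  {t: True, p: False, m: False, k: False}
  {k: True, p: True, m: True, t: False}
  {p: True, m: True, k: False, t: False}
  {k: True, m: True, p: False, t: False}
  {m: True, p: False, t: False, k: False}
  {p: True, t: True, m: True, k: True}
  {p: True, t: True, m: True, k: False}
  {t: True, m: True, k: True, p: False}


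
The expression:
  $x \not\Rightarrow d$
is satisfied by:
  {x: True, d: False}


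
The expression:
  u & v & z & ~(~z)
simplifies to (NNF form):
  u & v & z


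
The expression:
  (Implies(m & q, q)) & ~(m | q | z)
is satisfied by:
  {q: False, z: False, m: False}


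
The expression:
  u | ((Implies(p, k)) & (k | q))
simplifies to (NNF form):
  k | u | (q & ~p)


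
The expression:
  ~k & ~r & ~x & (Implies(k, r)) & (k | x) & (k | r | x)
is never true.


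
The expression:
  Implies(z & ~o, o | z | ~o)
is always true.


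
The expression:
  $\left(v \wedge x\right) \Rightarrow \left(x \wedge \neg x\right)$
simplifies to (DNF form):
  $\neg v \vee \neg x$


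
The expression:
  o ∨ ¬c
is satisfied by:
  {o: True, c: False}
  {c: False, o: False}
  {c: True, o: True}


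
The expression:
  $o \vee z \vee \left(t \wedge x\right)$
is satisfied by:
  {x: True, o: True, z: True, t: True}
  {x: True, o: True, z: True, t: False}
  {o: True, z: True, t: True, x: False}
  {o: True, z: True, t: False, x: False}
  {x: True, o: True, t: True, z: False}
  {x: True, o: True, t: False, z: False}
  {o: True, t: True, z: False, x: False}
  {o: True, t: False, z: False, x: False}
  {x: True, z: True, t: True, o: False}
  {x: True, z: True, t: False, o: False}
  {z: True, t: True, o: False, x: False}
  {z: True, o: False, t: False, x: False}
  {x: True, t: True, o: False, z: False}


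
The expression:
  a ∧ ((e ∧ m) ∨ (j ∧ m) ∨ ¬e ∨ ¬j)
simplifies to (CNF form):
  a ∧ (m ∨ ¬e ∨ ¬j)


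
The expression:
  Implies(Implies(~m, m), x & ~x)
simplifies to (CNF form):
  ~m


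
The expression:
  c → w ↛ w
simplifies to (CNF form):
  ¬c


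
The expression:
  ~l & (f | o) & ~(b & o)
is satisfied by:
  {f: True, l: False, o: False, b: False}
  {b: True, f: True, l: False, o: False}
  {o: True, f: True, l: False, b: False}
  {o: True, f: False, l: False, b: False}


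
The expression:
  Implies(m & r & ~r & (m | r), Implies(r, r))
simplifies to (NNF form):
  True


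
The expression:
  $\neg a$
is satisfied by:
  {a: False}


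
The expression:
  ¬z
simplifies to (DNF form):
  ¬z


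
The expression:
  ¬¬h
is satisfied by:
  {h: True}


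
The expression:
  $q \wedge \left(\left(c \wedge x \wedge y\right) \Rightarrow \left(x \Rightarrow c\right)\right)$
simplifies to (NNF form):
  $q$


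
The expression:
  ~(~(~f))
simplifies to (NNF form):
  ~f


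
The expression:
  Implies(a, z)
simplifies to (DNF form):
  z | ~a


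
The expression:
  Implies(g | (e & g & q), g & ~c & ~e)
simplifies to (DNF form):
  ~g | (~c & ~e)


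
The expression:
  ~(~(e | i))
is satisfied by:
  {i: True, e: True}
  {i: True, e: False}
  {e: True, i: False}


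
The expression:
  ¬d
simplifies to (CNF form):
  ¬d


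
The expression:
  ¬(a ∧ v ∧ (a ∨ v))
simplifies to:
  ¬a ∨ ¬v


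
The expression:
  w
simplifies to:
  w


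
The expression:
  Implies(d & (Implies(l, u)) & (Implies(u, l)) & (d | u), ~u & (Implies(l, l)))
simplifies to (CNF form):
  ~d | ~l | ~u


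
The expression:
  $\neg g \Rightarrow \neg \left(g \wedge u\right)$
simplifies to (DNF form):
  $\text{True}$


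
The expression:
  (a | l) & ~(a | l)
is never true.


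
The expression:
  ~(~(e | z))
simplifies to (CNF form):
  e | z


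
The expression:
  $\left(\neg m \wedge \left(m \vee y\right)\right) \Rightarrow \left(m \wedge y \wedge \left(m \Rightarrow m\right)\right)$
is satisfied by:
  {m: True, y: False}
  {y: False, m: False}
  {y: True, m: True}


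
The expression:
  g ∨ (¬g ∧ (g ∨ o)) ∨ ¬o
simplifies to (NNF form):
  True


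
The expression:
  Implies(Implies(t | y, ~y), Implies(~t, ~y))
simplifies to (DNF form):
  True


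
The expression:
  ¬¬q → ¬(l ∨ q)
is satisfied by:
  {q: False}


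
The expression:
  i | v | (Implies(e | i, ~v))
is always true.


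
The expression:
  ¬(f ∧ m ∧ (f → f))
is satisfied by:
  {m: False, f: False}
  {f: True, m: False}
  {m: True, f: False}


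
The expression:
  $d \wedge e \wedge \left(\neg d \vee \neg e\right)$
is never true.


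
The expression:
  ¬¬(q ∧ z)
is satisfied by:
  {z: True, q: True}


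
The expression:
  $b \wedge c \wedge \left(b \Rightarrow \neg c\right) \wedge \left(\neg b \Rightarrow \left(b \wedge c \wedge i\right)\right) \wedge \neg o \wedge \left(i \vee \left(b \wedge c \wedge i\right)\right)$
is never true.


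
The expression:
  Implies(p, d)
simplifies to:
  d | ~p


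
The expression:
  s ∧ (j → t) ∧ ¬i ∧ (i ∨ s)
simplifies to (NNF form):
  s ∧ ¬i ∧ (t ∨ ¬j)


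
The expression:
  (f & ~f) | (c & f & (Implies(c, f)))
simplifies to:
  c & f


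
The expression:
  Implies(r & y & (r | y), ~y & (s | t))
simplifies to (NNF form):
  ~r | ~y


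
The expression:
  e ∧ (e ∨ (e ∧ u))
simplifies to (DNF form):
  e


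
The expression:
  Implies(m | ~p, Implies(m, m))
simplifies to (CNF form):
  True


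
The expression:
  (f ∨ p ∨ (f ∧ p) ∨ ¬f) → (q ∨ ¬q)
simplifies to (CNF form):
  True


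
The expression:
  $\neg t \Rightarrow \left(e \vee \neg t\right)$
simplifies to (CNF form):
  $\text{True}$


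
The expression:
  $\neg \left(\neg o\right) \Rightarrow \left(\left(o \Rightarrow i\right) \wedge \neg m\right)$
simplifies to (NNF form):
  $\left(i \wedge \neg m\right) \vee \neg o$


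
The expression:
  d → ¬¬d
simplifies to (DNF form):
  True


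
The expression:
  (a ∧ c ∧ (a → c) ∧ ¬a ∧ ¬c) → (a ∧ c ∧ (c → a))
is always true.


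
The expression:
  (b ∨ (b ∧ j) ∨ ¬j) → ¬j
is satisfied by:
  {b: False, j: False}
  {j: True, b: False}
  {b: True, j: False}


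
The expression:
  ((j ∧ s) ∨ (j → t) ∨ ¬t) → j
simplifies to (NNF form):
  j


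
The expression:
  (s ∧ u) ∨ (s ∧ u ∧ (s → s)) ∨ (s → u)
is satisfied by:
  {u: True, s: False}
  {s: False, u: False}
  {s: True, u: True}


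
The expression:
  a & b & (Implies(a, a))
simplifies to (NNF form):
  a & b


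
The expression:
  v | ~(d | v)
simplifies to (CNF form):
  v | ~d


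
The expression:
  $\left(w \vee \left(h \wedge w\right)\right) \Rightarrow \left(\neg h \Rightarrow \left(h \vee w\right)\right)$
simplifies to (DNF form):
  $\text{True}$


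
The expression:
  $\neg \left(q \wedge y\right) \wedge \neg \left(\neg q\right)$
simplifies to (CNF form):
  $q \wedge \neg y$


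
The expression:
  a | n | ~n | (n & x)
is always true.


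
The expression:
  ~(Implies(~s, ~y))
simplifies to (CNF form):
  y & ~s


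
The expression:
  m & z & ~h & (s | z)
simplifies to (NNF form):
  m & z & ~h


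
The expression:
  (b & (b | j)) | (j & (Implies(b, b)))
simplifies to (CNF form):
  b | j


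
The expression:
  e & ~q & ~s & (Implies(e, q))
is never true.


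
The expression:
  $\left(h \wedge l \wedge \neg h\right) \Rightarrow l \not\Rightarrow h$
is always true.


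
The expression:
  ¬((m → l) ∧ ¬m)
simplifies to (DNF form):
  m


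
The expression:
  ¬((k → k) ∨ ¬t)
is never true.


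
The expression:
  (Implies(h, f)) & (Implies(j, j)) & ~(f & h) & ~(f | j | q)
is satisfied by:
  {q: False, h: False, f: False, j: False}


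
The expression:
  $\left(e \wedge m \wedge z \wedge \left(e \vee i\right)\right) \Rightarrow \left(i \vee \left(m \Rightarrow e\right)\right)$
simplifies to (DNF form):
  $\text{True}$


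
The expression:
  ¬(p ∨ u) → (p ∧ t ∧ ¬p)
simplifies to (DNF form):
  p ∨ u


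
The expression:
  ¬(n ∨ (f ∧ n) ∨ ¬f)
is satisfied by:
  {f: True, n: False}


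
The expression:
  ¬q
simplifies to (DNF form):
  ¬q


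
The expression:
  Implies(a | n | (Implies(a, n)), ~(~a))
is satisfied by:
  {a: True}


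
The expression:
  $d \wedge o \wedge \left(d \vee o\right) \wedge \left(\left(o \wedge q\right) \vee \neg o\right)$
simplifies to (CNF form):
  $d \wedge o \wedge q$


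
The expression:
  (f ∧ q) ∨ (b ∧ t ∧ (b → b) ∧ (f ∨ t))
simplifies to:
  (b ∨ f) ∧ (b ∨ q) ∧ (f ∨ t) ∧ (q ∨ t)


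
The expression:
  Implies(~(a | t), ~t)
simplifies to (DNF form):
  True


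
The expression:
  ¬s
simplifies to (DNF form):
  ¬s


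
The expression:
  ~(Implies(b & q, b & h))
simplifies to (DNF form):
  b & q & ~h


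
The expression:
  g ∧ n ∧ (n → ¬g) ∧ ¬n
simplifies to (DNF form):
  False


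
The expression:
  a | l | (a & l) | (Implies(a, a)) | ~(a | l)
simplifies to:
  True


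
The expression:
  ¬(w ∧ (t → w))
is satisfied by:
  {w: False}


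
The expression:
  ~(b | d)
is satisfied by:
  {d: False, b: False}


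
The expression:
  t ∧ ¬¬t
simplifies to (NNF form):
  t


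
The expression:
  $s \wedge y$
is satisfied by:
  {s: True, y: True}


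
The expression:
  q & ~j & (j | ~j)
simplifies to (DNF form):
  q & ~j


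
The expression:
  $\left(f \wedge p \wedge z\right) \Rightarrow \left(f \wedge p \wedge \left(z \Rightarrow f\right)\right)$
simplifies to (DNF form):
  $\text{True}$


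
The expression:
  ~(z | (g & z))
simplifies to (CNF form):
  ~z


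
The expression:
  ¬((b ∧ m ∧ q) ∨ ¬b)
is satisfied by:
  {b: True, m: False, q: False}
  {b: True, q: True, m: False}
  {b: True, m: True, q: False}


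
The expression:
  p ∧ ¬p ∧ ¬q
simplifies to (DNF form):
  False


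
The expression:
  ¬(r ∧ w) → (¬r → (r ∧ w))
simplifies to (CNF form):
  r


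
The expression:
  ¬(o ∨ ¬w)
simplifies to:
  w ∧ ¬o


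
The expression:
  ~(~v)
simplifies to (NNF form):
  v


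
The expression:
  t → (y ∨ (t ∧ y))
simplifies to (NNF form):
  y ∨ ¬t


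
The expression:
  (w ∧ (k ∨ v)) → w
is always true.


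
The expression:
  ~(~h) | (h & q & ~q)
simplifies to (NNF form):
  h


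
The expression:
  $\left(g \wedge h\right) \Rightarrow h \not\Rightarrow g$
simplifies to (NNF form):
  $\neg g \vee \neg h$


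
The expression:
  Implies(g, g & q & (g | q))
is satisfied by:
  {q: True, g: False}
  {g: False, q: False}
  {g: True, q: True}


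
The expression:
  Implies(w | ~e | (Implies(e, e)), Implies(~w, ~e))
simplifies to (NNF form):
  w | ~e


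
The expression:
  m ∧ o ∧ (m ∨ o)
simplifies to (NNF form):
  m ∧ o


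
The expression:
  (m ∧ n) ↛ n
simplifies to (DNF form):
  False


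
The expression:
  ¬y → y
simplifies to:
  y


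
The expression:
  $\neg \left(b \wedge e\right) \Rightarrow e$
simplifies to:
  $e$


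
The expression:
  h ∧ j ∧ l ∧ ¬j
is never true.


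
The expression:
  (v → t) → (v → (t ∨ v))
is always true.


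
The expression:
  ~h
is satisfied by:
  {h: False}


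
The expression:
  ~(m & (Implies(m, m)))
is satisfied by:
  {m: False}


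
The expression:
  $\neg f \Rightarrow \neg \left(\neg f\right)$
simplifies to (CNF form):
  $f$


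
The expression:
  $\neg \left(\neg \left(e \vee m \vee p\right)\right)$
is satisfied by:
  {p: True, m: True, e: True}
  {p: True, m: True, e: False}
  {p: True, e: True, m: False}
  {p: True, e: False, m: False}
  {m: True, e: True, p: False}
  {m: True, e: False, p: False}
  {e: True, m: False, p: False}


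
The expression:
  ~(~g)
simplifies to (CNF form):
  g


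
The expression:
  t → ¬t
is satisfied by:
  {t: False}


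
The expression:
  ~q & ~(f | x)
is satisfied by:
  {x: False, q: False, f: False}


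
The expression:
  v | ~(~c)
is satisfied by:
  {c: True, v: True}
  {c: True, v: False}
  {v: True, c: False}


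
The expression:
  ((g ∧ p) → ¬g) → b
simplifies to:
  b ∨ (g ∧ p)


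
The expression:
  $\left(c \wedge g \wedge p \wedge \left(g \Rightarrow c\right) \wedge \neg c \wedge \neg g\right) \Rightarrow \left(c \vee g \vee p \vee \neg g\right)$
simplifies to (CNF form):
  $\text{True}$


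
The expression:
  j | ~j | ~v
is always true.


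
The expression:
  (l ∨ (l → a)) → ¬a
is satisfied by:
  {a: False}


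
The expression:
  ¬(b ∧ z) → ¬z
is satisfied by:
  {b: True, z: False}
  {z: False, b: False}
  {z: True, b: True}
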